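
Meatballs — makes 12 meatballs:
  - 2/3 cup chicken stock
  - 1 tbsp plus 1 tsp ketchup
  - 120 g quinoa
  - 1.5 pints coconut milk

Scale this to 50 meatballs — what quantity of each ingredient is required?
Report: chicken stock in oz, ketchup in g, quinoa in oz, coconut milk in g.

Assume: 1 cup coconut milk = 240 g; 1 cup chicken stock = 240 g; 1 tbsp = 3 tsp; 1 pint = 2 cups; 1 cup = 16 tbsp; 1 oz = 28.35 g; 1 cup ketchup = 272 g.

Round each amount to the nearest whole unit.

chicken stock: 24 oz; ketchup: 94 g; quinoa: 18 oz; coconut milk: 3000 g

Scaling factor: 50/12 = 25/6.
chicken stock: 2/3 cup × 25/6 × 240 g/cup ÷ 28.35 g/oz ≈ 24 oz
ketchup: (1 tbsp + 1 tsp = 4/3 tbsp) × 25/6 ÷ 16 tbsp/cup × 272 g/cup ≈ 94 g
quinoa: 120 g × 25/6 ÷ 28.35 g/oz ≈ 18 oz
coconut milk: 1.5 pint × 25/6 × 2 cup/pint × 240 g/cup = 3000 g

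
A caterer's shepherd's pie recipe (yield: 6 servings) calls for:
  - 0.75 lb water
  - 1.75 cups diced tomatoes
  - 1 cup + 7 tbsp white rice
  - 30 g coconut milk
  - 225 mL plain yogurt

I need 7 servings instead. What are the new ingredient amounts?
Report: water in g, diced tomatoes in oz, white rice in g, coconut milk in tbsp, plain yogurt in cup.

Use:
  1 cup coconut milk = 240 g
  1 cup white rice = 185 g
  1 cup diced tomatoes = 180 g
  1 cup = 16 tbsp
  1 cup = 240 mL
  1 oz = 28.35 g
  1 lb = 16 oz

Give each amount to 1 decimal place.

water: 396.9 g; diced tomatoes: 13.0 oz; white rice: 310.3 g; coconut milk: 2.3 tbsp; plain yogurt: 1.1 cup

Scaling factor: 7/6.
water: 0.75 lb × 7/6 × 16 oz/lb × 28.35 g/oz = 396.9 g
diced tomatoes: 1.75 cup × 7/6 × 180 g/cup ÷ 28.35 g/oz ≈ 13.0 oz
white rice: (1 cup + 7 tbsp = 1.4375 cup) × 7/6 × 185 g/cup ≈ 310.3 g
coconut milk: 30 g × 7/6 ÷ 240 g/cup × 16 tbsp/cup ≈ 2.3 tbsp
plain yogurt: 225 mL × 7/6 ÷ 240 mL/cup ≈ 1.1 cup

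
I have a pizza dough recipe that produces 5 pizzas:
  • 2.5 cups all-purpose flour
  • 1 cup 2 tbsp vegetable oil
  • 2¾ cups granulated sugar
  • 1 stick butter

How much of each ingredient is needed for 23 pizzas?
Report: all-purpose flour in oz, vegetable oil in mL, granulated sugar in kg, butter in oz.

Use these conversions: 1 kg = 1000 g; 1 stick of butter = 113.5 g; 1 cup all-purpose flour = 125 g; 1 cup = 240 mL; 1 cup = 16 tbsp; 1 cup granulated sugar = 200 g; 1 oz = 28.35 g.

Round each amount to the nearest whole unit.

all-purpose flour: 51 oz; vegetable oil: 1242 mL; granulated sugar: 3 kg; butter: 18 oz

Scaling factor: 23/5 = 4.6.
all-purpose flour: 2.5 cup × 23/5 × 125 g/cup ÷ 28.35 g/oz ≈ 51 oz
vegetable oil: (1 cup + 2 tbsp = 1.125 cup) × 23/5 × 240 mL/cup = 1242 mL
granulated sugar: 2.75 cup × 23/5 × 200 g/cup ÷ 1000 g/kg ≈ 3 kg
butter: 1 stick × 23/5 × 113.5 g/stick ÷ 28.35 g/oz ≈ 18 oz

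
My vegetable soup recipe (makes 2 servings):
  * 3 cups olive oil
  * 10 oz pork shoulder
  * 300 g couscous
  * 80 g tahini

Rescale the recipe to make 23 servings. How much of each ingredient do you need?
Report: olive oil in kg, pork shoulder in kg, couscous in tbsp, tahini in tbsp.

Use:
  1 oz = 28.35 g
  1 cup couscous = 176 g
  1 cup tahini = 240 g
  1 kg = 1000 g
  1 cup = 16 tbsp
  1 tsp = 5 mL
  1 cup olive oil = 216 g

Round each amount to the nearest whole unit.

olive oil: 7 kg; pork shoulder: 3 kg; couscous: 314 tbsp; tahini: 61 tbsp

Scaling factor: 23/2 = 11.5.
olive oil: 3 cup × 23/2 × 216 g/cup ÷ 1000 g/kg ≈ 7 kg
pork shoulder: 10 oz × 23/2 × 28.35 g/oz ÷ 1000 g/kg ≈ 3 kg
couscous: 300 g × 23/2 ÷ 176 g/cup × 16 tbsp/cup ≈ 314 tbsp
tahini: 80 g × 23/2 ÷ 240 g/cup × 16 tbsp/cup ≈ 61 tbsp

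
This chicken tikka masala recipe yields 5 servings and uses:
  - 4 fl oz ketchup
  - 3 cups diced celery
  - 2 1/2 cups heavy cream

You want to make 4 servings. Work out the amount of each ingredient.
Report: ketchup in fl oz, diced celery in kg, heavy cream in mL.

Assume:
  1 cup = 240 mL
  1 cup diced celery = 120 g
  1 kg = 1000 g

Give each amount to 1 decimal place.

ketchup: 3.2 fl oz; diced celery: 0.3 kg; heavy cream: 480.0 mL

Scaling factor: 4/5 = 0.8.
ketchup: 4 fl oz × 4/5 = 3.2 fl oz
diced celery: 3 cup × 4/5 × 120 g/cup ÷ 1000 g/kg ≈ 0.3 kg
heavy cream: 2.5 cup × 4/5 × 240 mL/cup = 480.0 mL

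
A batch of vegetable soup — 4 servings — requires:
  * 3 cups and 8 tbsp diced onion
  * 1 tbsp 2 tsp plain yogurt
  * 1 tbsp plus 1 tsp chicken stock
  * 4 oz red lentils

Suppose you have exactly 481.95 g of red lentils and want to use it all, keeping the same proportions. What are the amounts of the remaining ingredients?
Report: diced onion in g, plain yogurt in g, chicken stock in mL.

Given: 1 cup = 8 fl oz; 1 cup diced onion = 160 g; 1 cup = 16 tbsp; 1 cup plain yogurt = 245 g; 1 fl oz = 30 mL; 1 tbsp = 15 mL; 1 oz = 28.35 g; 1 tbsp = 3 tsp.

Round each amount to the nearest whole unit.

diced onion: 2380 g; plain yogurt: 108 g; chicken stock: 85 mL

The original recipe has 113.4 g of red lentils, so the scaling factor is 481.95 ÷ 113.4 = 17/4 = 4.25.
diced onion: (3 cup + 8 tbsp = 3.5 cup) × 17/4 × 160 g/cup = 2380 g
plain yogurt: (1 tbsp + 2 tsp = 5/3 tbsp) × 17/4 ÷ 16 tbsp/cup × 245 g/cup ≈ 108 g
chicken stock: (1 tbsp + 1 tsp = 4/3 tbsp) × 17/4 × 15 mL/tbsp = 85 mL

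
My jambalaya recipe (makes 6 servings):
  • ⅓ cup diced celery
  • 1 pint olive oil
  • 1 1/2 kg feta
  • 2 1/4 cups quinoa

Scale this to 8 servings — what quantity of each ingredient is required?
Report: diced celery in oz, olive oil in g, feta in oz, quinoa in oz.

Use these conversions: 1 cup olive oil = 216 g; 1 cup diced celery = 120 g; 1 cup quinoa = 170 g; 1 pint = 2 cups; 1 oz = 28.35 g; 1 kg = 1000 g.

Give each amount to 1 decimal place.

Scaling factor: 8/6 = 4/3.
diced celery: 1/3 cup × 4/3 × 120 g/cup ÷ 28.35 g/oz ≈ 1.9 oz
olive oil: 1 pint × 4/3 × 2 cup/pint × 216 g/cup = 576.0 g
feta: 1.5 kg × 4/3 × 1000 g/kg ÷ 28.35 g/oz ≈ 70.5 oz
quinoa: 2.25 cup × 4/3 × 170 g/cup ÷ 28.35 g/oz ≈ 18.0 oz

diced celery: 1.9 oz; olive oil: 576.0 g; feta: 70.5 oz; quinoa: 18.0 oz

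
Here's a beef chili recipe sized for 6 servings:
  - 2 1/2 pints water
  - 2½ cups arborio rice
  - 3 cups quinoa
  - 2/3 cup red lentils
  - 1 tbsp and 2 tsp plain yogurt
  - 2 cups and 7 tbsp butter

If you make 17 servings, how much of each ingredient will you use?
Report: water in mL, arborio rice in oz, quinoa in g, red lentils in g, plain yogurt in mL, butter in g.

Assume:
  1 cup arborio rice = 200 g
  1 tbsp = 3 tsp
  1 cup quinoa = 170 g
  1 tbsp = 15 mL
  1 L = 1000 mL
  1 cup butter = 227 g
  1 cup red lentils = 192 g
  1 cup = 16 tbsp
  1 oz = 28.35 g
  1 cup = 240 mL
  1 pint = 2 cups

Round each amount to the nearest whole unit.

Scaling factor: 17/6.
water: 2.5 pint × 17/6 × 2 cup/pint × 240 mL/cup = 3400 mL
arborio rice: 2.5 cup × 17/6 × 200 g/cup ÷ 28.35 g/oz ≈ 50 oz
quinoa: 3 cup × 17/6 × 170 g/cup = 1445 g
red lentils: 2/3 cup × 17/6 × 192 g/cup ≈ 363 g
plain yogurt: (1 tbsp + 2 tsp = 5/3 tbsp) × 17/6 × 15 mL/tbsp ≈ 71 mL
butter: (2 cup + 7 tbsp = 2.4375 cup) × 17/6 × 227 g/cup ≈ 1568 g

water: 3400 mL; arborio rice: 50 oz; quinoa: 1445 g; red lentils: 363 g; plain yogurt: 71 mL; butter: 1568 g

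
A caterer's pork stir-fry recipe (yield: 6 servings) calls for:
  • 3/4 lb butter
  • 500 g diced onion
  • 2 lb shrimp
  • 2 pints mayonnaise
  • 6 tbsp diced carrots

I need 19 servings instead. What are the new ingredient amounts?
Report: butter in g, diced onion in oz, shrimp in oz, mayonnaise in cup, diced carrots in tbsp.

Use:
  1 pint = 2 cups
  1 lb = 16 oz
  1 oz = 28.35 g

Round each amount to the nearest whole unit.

butter: 1077 g; diced onion: 56 oz; shrimp: 101 oz; mayonnaise: 13 cup; diced carrots: 19 tbsp

Scaling factor: 19/6.
butter: 0.75 lb × 19/6 × 16 oz/lb × 28.35 g/oz ≈ 1077 g
diced onion: 500 g × 19/6 ÷ 28.35 g/oz ≈ 56 oz
shrimp: 2 lb × 19/6 × 16 oz/lb ≈ 101 oz
mayonnaise: 2 pint × 19/6 × 2 cup/pint ≈ 13 cup
diced carrots: 6 tbsp × 19/6 = 19 tbsp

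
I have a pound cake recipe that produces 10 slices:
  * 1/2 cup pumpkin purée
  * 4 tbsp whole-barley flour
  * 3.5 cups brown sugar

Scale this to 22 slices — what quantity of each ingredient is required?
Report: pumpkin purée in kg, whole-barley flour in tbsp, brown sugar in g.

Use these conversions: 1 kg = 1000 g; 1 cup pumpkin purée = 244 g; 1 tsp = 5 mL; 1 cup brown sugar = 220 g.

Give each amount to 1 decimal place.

Scaling factor: 22/10 = 11/5 = 2.2.
pumpkin purée: 0.5 cup × 11/5 × 244 g/cup ÷ 1000 g/kg ≈ 0.3 kg
whole-barley flour: 4 tbsp × 11/5 = 8.8 tbsp
brown sugar: 3.5 cup × 11/5 × 220 g/cup = 1694.0 g

pumpkin purée: 0.3 kg; whole-barley flour: 8.8 tbsp; brown sugar: 1694.0 g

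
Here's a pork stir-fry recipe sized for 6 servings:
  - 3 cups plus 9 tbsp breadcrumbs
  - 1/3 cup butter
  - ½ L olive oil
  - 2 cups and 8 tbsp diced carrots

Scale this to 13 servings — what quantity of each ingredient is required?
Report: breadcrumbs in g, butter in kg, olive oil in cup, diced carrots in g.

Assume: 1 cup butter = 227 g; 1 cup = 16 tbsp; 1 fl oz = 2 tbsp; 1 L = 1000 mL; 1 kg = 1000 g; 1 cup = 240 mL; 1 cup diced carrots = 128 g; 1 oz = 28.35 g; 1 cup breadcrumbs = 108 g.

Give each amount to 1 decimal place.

breadcrumbs: 833.6 g; butter: 0.2 kg; olive oil: 4.5 cup; diced carrots: 693.3 g

Scaling factor: 13/6.
breadcrumbs: (3 cup + 9 tbsp = 3.5625 cup) × 13/6 × 108 g/cup ≈ 833.6 g
butter: 1/3 cup × 13/6 × 227 g/cup ÷ 1000 g/kg ≈ 0.2 kg
olive oil: 0.5 L × 13/6 × 1000 mL/L ÷ 240 mL/cup ≈ 4.5 cup
diced carrots: (2 cup + 8 tbsp = 2.5 cup) × 13/6 × 128 g/cup ≈ 693.3 g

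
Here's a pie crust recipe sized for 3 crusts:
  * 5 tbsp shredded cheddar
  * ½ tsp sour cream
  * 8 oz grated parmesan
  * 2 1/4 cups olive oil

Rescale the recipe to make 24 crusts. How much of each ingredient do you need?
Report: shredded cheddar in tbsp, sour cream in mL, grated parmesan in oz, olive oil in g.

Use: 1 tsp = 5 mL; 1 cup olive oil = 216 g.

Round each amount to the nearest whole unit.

shredded cheddar: 40 tbsp; sour cream: 20 mL; grated parmesan: 64 oz; olive oil: 3888 g

Scaling factor: 24/3 = 8.
shredded cheddar: 5 tbsp × 8 = 40 tbsp
sour cream: 0.5 tsp × 8 × 5 mL/tsp = 20 mL
grated parmesan: 8 oz × 8 = 64 oz
olive oil: 2.25 cup × 8 × 216 g/cup = 3888 g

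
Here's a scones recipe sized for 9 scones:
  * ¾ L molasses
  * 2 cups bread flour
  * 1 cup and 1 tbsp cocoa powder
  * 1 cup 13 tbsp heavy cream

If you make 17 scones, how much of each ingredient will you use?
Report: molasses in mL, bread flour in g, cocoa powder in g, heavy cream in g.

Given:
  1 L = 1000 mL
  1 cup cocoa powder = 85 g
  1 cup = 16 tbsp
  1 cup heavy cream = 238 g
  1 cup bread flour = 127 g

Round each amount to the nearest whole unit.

Scaling factor: 17/9.
molasses: 0.75 L × 17/9 × 1000 mL/L ≈ 1417 mL
bread flour: 2 cup × 17/9 × 127 g/cup ≈ 480 g
cocoa powder: (1 cup + 1 tbsp = 1.0625 cup) × 17/9 × 85 g/cup ≈ 171 g
heavy cream: (1 cup + 13 tbsp = 1.8125 cup) × 17/9 × 238 g/cup ≈ 815 g

molasses: 1417 mL; bread flour: 480 g; cocoa powder: 171 g; heavy cream: 815 g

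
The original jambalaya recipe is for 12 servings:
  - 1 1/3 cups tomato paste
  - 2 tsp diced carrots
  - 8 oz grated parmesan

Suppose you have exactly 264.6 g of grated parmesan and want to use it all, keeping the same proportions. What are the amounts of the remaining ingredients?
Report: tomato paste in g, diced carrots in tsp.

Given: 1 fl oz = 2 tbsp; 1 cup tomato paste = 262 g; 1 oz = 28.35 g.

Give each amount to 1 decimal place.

tomato paste: 407.6 g; diced carrots: 2.3 tsp

The original recipe has 226.8 g of grated parmesan, so the scaling factor is 264.6 ÷ 226.8 = 7/6.
tomato paste: 4/3 cup × 7/6 × 262 g/cup ≈ 407.6 g
diced carrots: 2 tsp × 7/6 ≈ 2.3 tsp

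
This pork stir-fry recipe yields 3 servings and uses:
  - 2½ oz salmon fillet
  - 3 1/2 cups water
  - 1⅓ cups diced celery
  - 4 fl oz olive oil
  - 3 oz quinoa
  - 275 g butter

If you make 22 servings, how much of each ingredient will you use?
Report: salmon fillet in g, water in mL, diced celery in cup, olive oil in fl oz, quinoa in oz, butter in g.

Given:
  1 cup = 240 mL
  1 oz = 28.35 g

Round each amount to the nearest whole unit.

Scaling factor: 22/3.
salmon fillet: 2.5 oz × 22/3 × 28.35 g/oz ≈ 520 g
water: 3.5 cup × 22/3 × 240 mL/cup = 6160 mL
diced celery: 4/3 cup × 22/3 ≈ 10 cup
olive oil: 4 fl oz × 22/3 ≈ 29 fl oz
quinoa: 3 oz × 22/3 = 22 oz
butter: 275 g × 22/3 ≈ 2017 g

salmon fillet: 520 g; water: 6160 mL; diced celery: 10 cup; olive oil: 29 fl oz; quinoa: 22 oz; butter: 2017 g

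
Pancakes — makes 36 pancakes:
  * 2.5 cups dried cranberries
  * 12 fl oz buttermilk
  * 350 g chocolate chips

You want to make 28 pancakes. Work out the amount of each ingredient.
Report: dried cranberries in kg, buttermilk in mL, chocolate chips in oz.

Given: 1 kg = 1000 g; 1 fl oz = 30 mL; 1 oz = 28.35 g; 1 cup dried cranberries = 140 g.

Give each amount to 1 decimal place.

Scaling factor: 28/36 = 7/9.
dried cranberries: 2.5 cup × 7/9 × 140 g/cup ÷ 1000 g/kg ≈ 0.3 kg
buttermilk: 12 fl oz × 7/9 × 30 mL/fl oz = 280.0 mL
chocolate chips: 350 g × 7/9 ÷ 28.35 g/oz ≈ 9.6 oz

dried cranberries: 0.3 kg; buttermilk: 280.0 mL; chocolate chips: 9.6 oz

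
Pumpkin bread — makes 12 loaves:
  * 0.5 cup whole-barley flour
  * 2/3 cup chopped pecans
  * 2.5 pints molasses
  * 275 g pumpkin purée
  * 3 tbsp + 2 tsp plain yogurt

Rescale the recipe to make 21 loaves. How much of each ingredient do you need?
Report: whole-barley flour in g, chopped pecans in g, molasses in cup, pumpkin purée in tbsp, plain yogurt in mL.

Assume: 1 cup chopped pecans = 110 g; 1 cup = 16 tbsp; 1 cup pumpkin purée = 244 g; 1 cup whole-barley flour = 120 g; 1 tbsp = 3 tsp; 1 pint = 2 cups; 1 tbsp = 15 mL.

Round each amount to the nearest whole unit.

Scaling factor: 21/12 = 7/4 = 1.75.
whole-barley flour: 0.5 cup × 7/4 × 120 g/cup = 105 g
chopped pecans: 2/3 cup × 7/4 × 110 g/cup ≈ 128 g
molasses: 2.5 pint × 7/4 × 2 cup/pint ≈ 9 cup
pumpkin purée: 275 g × 7/4 ÷ 244 g/cup × 16 tbsp/cup ≈ 32 tbsp
plain yogurt: (3 tbsp + 2 tsp = 11/3 tbsp) × 7/4 × 15 mL/tbsp ≈ 96 mL

whole-barley flour: 105 g; chopped pecans: 128 g; molasses: 9 cup; pumpkin purée: 32 tbsp; plain yogurt: 96 mL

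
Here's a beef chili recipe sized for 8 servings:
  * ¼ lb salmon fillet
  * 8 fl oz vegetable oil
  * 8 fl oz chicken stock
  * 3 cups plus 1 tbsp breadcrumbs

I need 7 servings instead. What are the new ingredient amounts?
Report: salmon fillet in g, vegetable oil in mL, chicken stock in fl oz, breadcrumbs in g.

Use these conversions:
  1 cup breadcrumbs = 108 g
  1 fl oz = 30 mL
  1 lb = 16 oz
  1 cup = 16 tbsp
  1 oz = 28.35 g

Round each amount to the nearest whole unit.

salmon fillet: 99 g; vegetable oil: 210 mL; chicken stock: 7 fl oz; breadcrumbs: 289 g

Scaling factor: 7/8 = 0.875.
salmon fillet: 0.25 lb × 7/8 × 16 oz/lb × 28.35 g/oz ≈ 99 g
vegetable oil: 8 fl oz × 7/8 × 30 mL/fl oz = 210 mL
chicken stock: 8 fl oz × 7/8 = 7 fl oz
breadcrumbs: (3 cup + 1 tbsp = 3.0625 cup) × 7/8 × 108 g/cup ≈ 289 g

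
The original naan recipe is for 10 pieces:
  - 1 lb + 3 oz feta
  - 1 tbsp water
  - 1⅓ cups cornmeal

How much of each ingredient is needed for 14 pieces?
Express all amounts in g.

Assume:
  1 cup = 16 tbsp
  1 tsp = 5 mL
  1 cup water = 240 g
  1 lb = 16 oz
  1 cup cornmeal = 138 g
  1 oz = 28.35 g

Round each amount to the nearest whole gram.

Scaling factor: 14/10 = 7/5 = 1.4.
feta: (1 lb + 3 oz = 1.1875 lb) × 7/5 × 16 oz/lb × 28.35 g/oz ≈ 754 g
water: 1 tbsp × 7/5 ÷ 16 tbsp/cup × 240 g/cup = 21 g
cornmeal: 4/3 cup × 7/5 × 138 g/cup ≈ 258 g

feta: 754 g; water: 21 g; cornmeal: 258 g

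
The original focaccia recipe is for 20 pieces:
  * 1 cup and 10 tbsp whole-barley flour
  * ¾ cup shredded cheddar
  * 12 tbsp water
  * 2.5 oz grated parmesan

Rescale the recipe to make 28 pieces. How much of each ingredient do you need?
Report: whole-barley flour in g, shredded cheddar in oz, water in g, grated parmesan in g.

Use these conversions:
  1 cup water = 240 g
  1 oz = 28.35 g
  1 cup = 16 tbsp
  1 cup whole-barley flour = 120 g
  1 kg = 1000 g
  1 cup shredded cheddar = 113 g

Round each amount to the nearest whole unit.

Scaling factor: 28/20 = 7/5 = 1.4.
whole-barley flour: (1 cup + 10 tbsp = 1.625 cup) × 7/5 × 120 g/cup = 273 g
shredded cheddar: 0.75 cup × 7/5 × 113 g/cup ÷ 28.35 g/oz ≈ 4 oz
water: 12 tbsp × 7/5 ÷ 16 tbsp/cup × 240 g/cup = 252 g
grated parmesan: 2.5 oz × 7/5 × 28.35 g/oz ≈ 99 g

whole-barley flour: 273 g; shredded cheddar: 4 oz; water: 252 g; grated parmesan: 99 g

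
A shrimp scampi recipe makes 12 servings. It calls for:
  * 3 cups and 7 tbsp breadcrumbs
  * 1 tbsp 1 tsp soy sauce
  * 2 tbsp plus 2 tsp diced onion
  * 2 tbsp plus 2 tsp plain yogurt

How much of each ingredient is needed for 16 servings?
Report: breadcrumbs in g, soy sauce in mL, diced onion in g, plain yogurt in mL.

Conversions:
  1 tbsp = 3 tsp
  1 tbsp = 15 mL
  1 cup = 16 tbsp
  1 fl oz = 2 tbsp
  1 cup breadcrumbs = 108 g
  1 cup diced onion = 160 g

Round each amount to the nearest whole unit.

breadcrumbs: 495 g; soy sauce: 27 mL; diced onion: 36 g; plain yogurt: 53 mL

Scaling factor: 16/12 = 4/3.
breadcrumbs: (3 cup + 7 tbsp = 3.4375 cup) × 4/3 × 108 g/cup = 495 g
soy sauce: (1 tbsp + 1 tsp = 4/3 tbsp) × 4/3 × 15 mL/tbsp ≈ 27 mL
diced onion: (2 tbsp + 2 tsp = 8/3 tbsp) × 4/3 ÷ 16 tbsp/cup × 160 g/cup ≈ 36 g
plain yogurt: (2 tbsp + 2 tsp = 8/3 tbsp) × 4/3 × 15 mL/tbsp ≈ 53 mL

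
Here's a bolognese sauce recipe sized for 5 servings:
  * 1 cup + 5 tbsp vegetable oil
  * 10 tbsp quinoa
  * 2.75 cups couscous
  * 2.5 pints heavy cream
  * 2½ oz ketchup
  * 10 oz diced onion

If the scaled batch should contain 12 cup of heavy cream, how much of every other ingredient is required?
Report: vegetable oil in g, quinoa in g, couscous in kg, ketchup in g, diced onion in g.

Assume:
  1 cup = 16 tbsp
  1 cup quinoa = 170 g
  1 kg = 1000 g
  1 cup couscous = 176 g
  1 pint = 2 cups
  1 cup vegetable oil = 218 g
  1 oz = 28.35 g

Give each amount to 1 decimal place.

The original recipe has 5 cup of heavy cream, so the scaling factor is 12 ÷ 5 = 12/5 = 2.4.
vegetable oil: (1 cup + 5 tbsp = 1.3125 cup) × 12/5 × 218 g/cup = 686.7 g
quinoa: 10 tbsp × 12/5 ÷ 16 tbsp/cup × 170 g/cup = 255.0 g
couscous: 2.75 cup × 12/5 × 176 g/cup ÷ 1000 g/kg ≈ 1.2 kg
ketchup: 2.5 oz × 12/5 × 28.35 g/oz = 170.1 g
diced onion: 10 oz × 12/5 × 28.35 g/oz = 680.4 g

vegetable oil: 686.7 g; quinoa: 255.0 g; couscous: 1.2 kg; ketchup: 170.1 g; diced onion: 680.4 g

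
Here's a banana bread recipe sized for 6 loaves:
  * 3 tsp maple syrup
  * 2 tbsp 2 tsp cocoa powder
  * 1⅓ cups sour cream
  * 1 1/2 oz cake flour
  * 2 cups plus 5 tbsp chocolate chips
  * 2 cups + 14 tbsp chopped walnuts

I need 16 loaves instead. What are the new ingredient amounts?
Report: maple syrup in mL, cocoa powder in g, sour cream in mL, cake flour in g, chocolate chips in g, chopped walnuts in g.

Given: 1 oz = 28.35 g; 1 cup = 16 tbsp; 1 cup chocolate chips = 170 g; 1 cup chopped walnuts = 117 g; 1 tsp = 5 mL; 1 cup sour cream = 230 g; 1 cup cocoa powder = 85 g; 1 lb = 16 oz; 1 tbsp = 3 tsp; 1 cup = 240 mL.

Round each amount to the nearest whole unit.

Scaling factor: 16/6 = 8/3.
maple syrup: 3 tsp × 8/3 × 5 mL/tsp = 40 mL
cocoa powder: (2 tbsp + 2 tsp = 8/3 tbsp) × 8/3 ÷ 16 tbsp/cup × 85 g/cup ≈ 38 g
sour cream: 4/3 cup × 8/3 × 240 mL/cup ≈ 853 mL
cake flour: 1.5 oz × 8/3 × 28.35 g/oz ≈ 113 g
chocolate chips: (2 cup + 5 tbsp = 2.3125 cup) × 8/3 × 170 g/cup ≈ 1048 g
chopped walnuts: (2 cup + 14 tbsp = 2.875 cup) × 8/3 × 117 g/cup = 897 g

maple syrup: 40 mL; cocoa powder: 38 g; sour cream: 853 mL; cake flour: 113 g; chocolate chips: 1048 g; chopped walnuts: 897 g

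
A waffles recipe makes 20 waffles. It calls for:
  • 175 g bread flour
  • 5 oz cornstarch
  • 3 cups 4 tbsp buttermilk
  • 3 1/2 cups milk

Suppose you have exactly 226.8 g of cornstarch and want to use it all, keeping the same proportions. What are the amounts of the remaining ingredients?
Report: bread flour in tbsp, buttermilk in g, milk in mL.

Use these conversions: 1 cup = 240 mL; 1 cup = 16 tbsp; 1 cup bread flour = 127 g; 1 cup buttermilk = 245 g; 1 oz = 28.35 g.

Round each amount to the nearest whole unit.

bread flour: 35 tbsp; buttermilk: 1274 g; milk: 1344 mL

The original recipe has 141.75 g of cornstarch, so the scaling factor is 226.8 ÷ 141.75 = 8/5 = 1.6.
bread flour: 175 g × 8/5 ÷ 127 g/cup × 16 tbsp/cup ≈ 35 tbsp
buttermilk: (3 cup + 4 tbsp = 3.25 cup) × 8/5 × 245 g/cup = 1274 g
milk: 3.5 cup × 8/5 × 240 mL/cup = 1344 mL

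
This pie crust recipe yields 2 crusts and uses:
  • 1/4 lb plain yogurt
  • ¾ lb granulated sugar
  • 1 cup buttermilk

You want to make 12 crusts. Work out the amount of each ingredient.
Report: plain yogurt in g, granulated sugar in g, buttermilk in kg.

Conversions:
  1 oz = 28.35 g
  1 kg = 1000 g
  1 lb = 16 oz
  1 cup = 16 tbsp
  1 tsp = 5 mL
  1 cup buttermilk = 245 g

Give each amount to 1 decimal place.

plain yogurt: 680.4 g; granulated sugar: 2041.2 g; buttermilk: 1.5 kg

Scaling factor: 12/2 = 6.
plain yogurt: 0.25 lb × 6 × 16 oz/lb × 28.35 g/oz = 680.4 g
granulated sugar: 0.75 lb × 6 × 16 oz/lb × 28.35 g/oz = 2041.2 g
buttermilk: 1 cup × 6 × 245 g/cup ÷ 1000 g/kg ≈ 1.5 kg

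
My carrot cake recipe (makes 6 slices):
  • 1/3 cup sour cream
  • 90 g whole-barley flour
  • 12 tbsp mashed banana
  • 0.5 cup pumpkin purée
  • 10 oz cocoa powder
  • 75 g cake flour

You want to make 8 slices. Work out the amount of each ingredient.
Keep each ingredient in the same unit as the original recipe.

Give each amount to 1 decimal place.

sour cream: 0.4 cup; whole-barley flour: 120.0 g; mashed banana: 16.0 tbsp; pumpkin purée: 0.7 cup; cocoa powder: 13.3 oz; cake flour: 100.0 g

Scaling factor: 8/6 = 4/3.
sour cream: 1/3 cup × 4/3 ≈ 0.4 cup
whole-barley flour: 90 g × 4/3 = 120.0 g
mashed banana: 12 tbsp × 4/3 = 16.0 tbsp
pumpkin purée: 0.5 cup × 4/3 ≈ 0.7 cup
cocoa powder: 10 oz × 4/3 ≈ 13.3 oz
cake flour: 75 g × 4/3 = 100.0 g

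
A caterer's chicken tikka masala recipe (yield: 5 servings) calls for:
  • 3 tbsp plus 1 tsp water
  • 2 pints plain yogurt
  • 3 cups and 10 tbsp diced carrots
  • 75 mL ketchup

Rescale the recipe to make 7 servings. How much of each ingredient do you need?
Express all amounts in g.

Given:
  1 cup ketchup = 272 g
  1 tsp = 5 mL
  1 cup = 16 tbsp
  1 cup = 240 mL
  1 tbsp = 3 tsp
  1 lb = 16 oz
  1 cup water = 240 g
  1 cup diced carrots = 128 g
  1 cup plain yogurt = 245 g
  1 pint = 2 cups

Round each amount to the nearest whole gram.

water: 70 g; plain yogurt: 1372 g; diced carrots: 650 g; ketchup: 119 g

Scaling factor: 7/5 = 1.4.
water: (3 tbsp + 1 tsp = 10/3 tbsp) × 7/5 ÷ 16 tbsp/cup × 240 g/cup = 70 g
plain yogurt: 2 pint × 7/5 × 2 cup/pint × 245 g/cup = 1372 g
diced carrots: (3 cup + 10 tbsp = 3.625 cup) × 7/5 × 128 g/cup ≈ 650 g
ketchup: 75 mL × 7/5 ÷ 240 mL/cup × 272 g/cup = 119 g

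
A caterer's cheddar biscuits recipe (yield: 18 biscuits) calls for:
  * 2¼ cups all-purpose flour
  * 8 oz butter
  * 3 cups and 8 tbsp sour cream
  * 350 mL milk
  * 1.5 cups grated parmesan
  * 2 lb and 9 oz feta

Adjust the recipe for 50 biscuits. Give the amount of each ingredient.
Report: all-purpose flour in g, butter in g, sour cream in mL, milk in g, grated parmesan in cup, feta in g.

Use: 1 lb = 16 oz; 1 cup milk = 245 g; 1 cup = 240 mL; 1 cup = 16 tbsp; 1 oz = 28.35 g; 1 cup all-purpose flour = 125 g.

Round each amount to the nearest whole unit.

Scaling factor: 50/18 = 25/9.
all-purpose flour: 2.25 cup × 25/9 × 125 g/cup ≈ 781 g
butter: 8 oz × 25/9 × 28.35 g/oz = 630 g
sour cream: (3 cup + 8 tbsp = 3.5 cup) × 25/9 × 240 mL/cup ≈ 2333 mL
milk: 350 mL × 25/9 ÷ 240 mL/cup × 245 g/cup ≈ 992 g
grated parmesan: 1.5 cup × 25/9 ≈ 4 cup
feta: (2 lb + 9 oz = 2.5625 lb) × 25/9 × 16 oz/lb × 28.35 g/oz ≈ 3229 g

all-purpose flour: 781 g; butter: 630 g; sour cream: 2333 mL; milk: 992 g; grated parmesan: 4 cup; feta: 3229 g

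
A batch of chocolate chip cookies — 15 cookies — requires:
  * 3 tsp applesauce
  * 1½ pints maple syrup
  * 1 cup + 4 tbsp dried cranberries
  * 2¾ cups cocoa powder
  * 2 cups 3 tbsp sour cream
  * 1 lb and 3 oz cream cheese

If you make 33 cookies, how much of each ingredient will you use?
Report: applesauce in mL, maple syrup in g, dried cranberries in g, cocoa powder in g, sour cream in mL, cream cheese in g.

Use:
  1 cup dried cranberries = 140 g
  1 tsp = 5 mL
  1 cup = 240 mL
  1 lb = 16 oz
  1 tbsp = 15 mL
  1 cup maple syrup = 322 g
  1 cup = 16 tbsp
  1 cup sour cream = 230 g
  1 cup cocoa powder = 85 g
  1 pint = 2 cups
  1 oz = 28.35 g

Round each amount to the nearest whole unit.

Scaling factor: 33/15 = 11/5 = 2.2.
applesauce: 3 tsp × 11/5 × 5 mL/tsp = 33 mL
maple syrup: 1.5 pint × 11/5 × 2 cup/pint × 322 g/cup ≈ 2125 g
dried cranberries: (1 cup + 4 tbsp = 1.25 cup) × 11/5 × 140 g/cup = 385 g
cocoa powder: 2.75 cup × 11/5 × 85 g/cup ≈ 514 g
sour cream: (2 cup + 3 tbsp = 2.1875 cup) × 11/5 × 240 mL/cup = 1155 mL
cream cheese: (1 lb + 3 oz = 1.1875 lb) × 11/5 × 16 oz/lb × 28.35 g/oz ≈ 1185 g

applesauce: 33 mL; maple syrup: 2125 g; dried cranberries: 385 g; cocoa powder: 514 g; sour cream: 1155 mL; cream cheese: 1185 g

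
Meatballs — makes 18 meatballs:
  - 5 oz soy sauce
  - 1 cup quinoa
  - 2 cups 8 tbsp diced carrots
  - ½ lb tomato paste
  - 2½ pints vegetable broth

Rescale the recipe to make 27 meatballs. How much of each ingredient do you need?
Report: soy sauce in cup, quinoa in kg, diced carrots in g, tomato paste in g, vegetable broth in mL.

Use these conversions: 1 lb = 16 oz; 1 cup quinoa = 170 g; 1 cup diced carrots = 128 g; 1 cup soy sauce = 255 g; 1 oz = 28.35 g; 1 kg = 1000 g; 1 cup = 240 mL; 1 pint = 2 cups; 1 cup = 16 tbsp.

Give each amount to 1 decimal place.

Scaling factor: 27/18 = 3/2 = 1.5.
soy sauce: 5 oz × 3/2 × 28.35 g/oz ÷ 255 g/cup ≈ 0.8 cup
quinoa: 1 cup × 3/2 × 170 g/cup ÷ 1000 g/kg ≈ 0.3 kg
diced carrots: (2 cup + 8 tbsp = 2.5 cup) × 3/2 × 128 g/cup = 480.0 g
tomato paste: 0.5 lb × 3/2 × 16 oz/lb × 28.35 g/oz = 340.2 g
vegetable broth: 2.5 pint × 3/2 × 2 cup/pint × 240 mL/cup = 1800.0 mL

soy sauce: 0.8 cup; quinoa: 0.3 kg; diced carrots: 480.0 g; tomato paste: 340.2 g; vegetable broth: 1800.0 mL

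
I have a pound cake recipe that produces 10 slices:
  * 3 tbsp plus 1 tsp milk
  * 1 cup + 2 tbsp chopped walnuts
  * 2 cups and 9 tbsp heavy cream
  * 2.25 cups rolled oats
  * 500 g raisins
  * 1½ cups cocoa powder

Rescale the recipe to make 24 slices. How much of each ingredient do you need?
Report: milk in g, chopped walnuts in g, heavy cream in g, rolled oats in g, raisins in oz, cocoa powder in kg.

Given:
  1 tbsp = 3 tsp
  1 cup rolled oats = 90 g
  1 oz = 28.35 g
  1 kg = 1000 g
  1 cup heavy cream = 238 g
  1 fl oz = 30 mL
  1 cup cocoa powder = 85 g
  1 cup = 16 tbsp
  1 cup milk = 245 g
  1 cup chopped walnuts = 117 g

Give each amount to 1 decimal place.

milk: 122.5 g; chopped walnuts: 315.9 g; heavy cream: 1463.7 g; rolled oats: 486.0 g; raisins: 42.3 oz; cocoa powder: 0.3 kg

Scaling factor: 24/10 = 12/5 = 2.4.
milk: (3 tbsp + 1 tsp = 10/3 tbsp) × 12/5 ÷ 16 tbsp/cup × 245 g/cup = 122.5 g
chopped walnuts: (1 cup + 2 tbsp = 1.125 cup) × 12/5 × 117 g/cup = 315.9 g
heavy cream: (2 cup + 9 tbsp = 2.5625 cup) × 12/5 × 238 g/cup = 1463.7 g
rolled oats: 2.25 cup × 12/5 × 90 g/cup = 486.0 g
raisins: 500 g × 12/5 ÷ 28.35 g/oz ≈ 42.3 oz
cocoa powder: 1.5 cup × 12/5 × 85 g/cup ÷ 1000 g/kg ≈ 0.3 kg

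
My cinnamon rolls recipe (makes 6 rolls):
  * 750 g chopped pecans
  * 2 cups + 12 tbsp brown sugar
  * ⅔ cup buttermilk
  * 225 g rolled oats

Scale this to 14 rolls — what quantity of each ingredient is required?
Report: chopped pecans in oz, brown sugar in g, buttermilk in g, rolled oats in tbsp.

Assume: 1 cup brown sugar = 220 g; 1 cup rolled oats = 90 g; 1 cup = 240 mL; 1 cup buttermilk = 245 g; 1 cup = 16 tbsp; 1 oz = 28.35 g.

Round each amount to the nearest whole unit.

Scaling factor: 14/6 = 7/3.
chopped pecans: 750 g × 7/3 ÷ 28.35 g/oz ≈ 62 oz
brown sugar: (2 cup + 12 tbsp = 2.75 cup) × 7/3 × 220 g/cup ≈ 1412 g
buttermilk: 2/3 cup × 7/3 × 245 g/cup ≈ 381 g
rolled oats: 225 g × 7/3 ÷ 90 g/cup × 16 tbsp/cup ≈ 93 tbsp

chopped pecans: 62 oz; brown sugar: 1412 g; buttermilk: 381 g; rolled oats: 93 tbsp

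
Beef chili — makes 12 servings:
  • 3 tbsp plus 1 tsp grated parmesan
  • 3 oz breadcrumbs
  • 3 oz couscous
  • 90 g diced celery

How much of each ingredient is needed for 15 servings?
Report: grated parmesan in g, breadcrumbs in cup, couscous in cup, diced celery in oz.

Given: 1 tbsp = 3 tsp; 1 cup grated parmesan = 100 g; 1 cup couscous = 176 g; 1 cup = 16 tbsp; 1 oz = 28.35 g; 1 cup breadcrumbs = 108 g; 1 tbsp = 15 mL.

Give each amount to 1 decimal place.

Scaling factor: 15/12 = 5/4 = 1.25.
grated parmesan: (3 tbsp + 1 tsp = 10/3 tbsp) × 5/4 ÷ 16 tbsp/cup × 100 g/cup ≈ 26.0 g
breadcrumbs: 3 oz × 5/4 × 28.35 g/oz ÷ 108 g/cup ≈ 1.0 cup
couscous: 3 oz × 5/4 × 28.35 g/oz ÷ 176 g/cup ≈ 0.6 cup
diced celery: 90 g × 5/4 ÷ 28.35 g/oz ≈ 4.0 oz

grated parmesan: 26.0 g; breadcrumbs: 1.0 cup; couscous: 0.6 cup; diced celery: 4.0 oz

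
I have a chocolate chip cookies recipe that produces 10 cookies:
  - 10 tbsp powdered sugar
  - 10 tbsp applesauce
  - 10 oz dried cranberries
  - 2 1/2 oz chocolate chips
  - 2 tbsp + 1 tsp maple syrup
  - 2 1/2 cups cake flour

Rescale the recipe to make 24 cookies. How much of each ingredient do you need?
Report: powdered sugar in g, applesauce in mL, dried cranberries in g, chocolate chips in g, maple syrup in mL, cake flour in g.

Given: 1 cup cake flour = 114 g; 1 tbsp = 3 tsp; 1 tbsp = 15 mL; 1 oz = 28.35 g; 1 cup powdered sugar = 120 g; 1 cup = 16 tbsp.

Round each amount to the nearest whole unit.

powdered sugar: 180 g; applesauce: 360 mL; dried cranberries: 680 g; chocolate chips: 170 g; maple syrup: 84 mL; cake flour: 684 g

Scaling factor: 24/10 = 12/5 = 2.4.
powdered sugar: 10 tbsp × 12/5 ÷ 16 tbsp/cup × 120 g/cup = 180 g
applesauce: 10 tbsp × 12/5 × 15 mL/tbsp = 360 mL
dried cranberries: 10 oz × 12/5 × 28.35 g/oz ≈ 680 g
chocolate chips: 2.5 oz × 12/5 × 28.35 g/oz ≈ 170 g
maple syrup: (2 tbsp + 1 tsp = 7/3 tbsp) × 12/5 × 15 mL/tbsp = 84 mL
cake flour: 2.5 cup × 12/5 × 114 g/cup = 684 g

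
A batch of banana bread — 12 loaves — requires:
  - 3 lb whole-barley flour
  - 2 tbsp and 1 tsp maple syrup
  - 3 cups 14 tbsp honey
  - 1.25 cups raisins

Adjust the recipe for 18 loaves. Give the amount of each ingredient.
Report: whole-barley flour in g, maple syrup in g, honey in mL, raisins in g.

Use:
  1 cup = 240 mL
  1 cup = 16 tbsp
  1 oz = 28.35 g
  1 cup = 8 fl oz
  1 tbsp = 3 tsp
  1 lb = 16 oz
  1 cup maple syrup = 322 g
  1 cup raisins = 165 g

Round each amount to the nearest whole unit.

whole-barley flour: 2041 g; maple syrup: 70 g; honey: 1395 mL; raisins: 309 g

Scaling factor: 18/12 = 3/2 = 1.5.
whole-barley flour: 3 lb × 3/2 × 16 oz/lb × 28.35 g/oz ≈ 2041 g
maple syrup: (2 tbsp + 1 tsp = 7/3 tbsp) × 3/2 ÷ 16 tbsp/cup × 322 g/cup ≈ 70 g
honey: (3 cup + 14 tbsp = 3.875 cup) × 3/2 × 240 mL/cup = 1395 mL
raisins: 1.25 cup × 3/2 × 165 g/cup ≈ 309 g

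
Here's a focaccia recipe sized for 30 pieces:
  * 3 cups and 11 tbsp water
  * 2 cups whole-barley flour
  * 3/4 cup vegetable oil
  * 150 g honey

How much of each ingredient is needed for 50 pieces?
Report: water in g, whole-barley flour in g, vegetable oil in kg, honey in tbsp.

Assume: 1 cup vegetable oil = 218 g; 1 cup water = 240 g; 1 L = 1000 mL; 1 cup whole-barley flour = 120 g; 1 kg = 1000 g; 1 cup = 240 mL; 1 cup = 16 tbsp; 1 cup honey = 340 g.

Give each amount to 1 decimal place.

water: 1475.0 g; whole-barley flour: 400.0 g; vegetable oil: 0.3 kg; honey: 11.8 tbsp

Scaling factor: 50/30 = 5/3.
water: (3 cup + 11 tbsp = 3.6875 cup) × 5/3 × 240 g/cup = 1475.0 g
whole-barley flour: 2 cup × 5/3 × 120 g/cup = 400.0 g
vegetable oil: 0.75 cup × 5/3 × 218 g/cup ÷ 1000 g/kg ≈ 0.3 kg
honey: 150 g × 5/3 ÷ 340 g/cup × 16 tbsp/cup ≈ 11.8 tbsp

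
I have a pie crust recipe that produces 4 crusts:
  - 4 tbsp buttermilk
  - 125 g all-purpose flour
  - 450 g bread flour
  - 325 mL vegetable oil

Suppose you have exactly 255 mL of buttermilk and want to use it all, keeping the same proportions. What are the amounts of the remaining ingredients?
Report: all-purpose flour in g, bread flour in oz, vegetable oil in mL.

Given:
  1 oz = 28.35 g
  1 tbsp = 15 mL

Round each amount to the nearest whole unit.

all-purpose flour: 531 g; bread flour: 67 oz; vegetable oil: 1381 mL

The original recipe has 60 mL of buttermilk, so the scaling factor is 255 ÷ 60 = 17/4 = 4.25.
all-purpose flour: 125 g × 17/4 ≈ 531 g
bread flour: 450 g × 17/4 ÷ 28.35 g/oz ≈ 67 oz
vegetable oil: 325 mL × 17/4 ≈ 1381 mL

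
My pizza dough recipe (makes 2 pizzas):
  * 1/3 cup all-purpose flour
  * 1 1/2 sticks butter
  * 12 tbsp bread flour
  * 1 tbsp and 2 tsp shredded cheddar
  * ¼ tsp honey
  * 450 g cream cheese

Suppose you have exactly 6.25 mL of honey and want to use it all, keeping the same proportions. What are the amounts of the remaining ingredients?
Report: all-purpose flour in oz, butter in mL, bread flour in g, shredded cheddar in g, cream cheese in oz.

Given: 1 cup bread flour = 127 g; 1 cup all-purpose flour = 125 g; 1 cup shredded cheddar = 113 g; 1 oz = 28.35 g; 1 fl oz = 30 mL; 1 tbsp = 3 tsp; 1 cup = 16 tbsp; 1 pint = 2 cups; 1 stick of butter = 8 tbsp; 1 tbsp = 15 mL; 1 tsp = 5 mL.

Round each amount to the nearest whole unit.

all-purpose flour: 7 oz; butter: 900 mL; bread flour: 476 g; shredded cheddar: 59 g; cream cheese: 79 oz

The original recipe has 1.25 mL of honey, so the scaling factor is 6.25 ÷ 1.25 = 5.
all-purpose flour: 1/3 cup × 5 × 125 g/cup ÷ 28.35 g/oz ≈ 7 oz
butter: 1.5 stick × 5 × 8 tbsp/stick × 15 mL/tbsp = 900 mL
bread flour: 12 tbsp × 5 ÷ 16 tbsp/cup × 127 g/cup ≈ 476 g
shredded cheddar: (1 tbsp + 2 tsp = 5/3 tbsp) × 5 ÷ 16 tbsp/cup × 113 g/cup ≈ 59 g
cream cheese: 450 g × 5 ÷ 28.35 g/oz ≈ 79 oz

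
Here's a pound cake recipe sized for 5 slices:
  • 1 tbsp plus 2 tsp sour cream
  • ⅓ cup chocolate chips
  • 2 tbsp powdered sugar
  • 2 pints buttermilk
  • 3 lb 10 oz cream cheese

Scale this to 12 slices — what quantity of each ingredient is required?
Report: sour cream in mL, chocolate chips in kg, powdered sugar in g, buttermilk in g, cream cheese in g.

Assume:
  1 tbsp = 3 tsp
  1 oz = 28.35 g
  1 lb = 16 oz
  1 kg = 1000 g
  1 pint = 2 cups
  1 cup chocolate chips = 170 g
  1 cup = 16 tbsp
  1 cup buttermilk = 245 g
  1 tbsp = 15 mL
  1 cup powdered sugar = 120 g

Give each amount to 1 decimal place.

Scaling factor: 12/5 = 2.4.
sour cream: (1 tbsp + 2 tsp = 5/3 tbsp) × 12/5 × 15 mL/tbsp = 60.0 mL
chocolate chips: 1/3 cup × 12/5 × 170 g/cup ÷ 1000 g/kg ≈ 0.1 kg
powdered sugar: 2 tbsp × 12/5 ÷ 16 tbsp/cup × 120 g/cup = 36.0 g
buttermilk: 2 pint × 12/5 × 2 cup/pint × 245 g/cup = 2352.0 g
cream cheese: (3 lb + 10 oz = 3.625 lb) × 12/5 × 16 oz/lb × 28.35 g/oz ≈ 3946.3 g

sour cream: 60.0 mL; chocolate chips: 0.1 kg; powdered sugar: 36.0 g; buttermilk: 2352.0 g; cream cheese: 3946.3 g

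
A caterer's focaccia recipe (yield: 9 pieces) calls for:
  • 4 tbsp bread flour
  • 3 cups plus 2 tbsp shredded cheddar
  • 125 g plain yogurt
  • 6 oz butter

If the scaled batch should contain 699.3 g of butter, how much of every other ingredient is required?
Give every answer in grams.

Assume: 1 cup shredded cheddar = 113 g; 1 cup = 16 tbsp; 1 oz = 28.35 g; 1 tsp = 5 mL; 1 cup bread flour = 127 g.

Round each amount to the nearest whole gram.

bread flour: 131 g; shredded cheddar: 1452 g; plain yogurt: 514 g

The original recipe has 170.1 g of butter, so the scaling factor is 699.3 ÷ 170.1 = 37/9.
bread flour: 4 tbsp × 37/9 ÷ 16 tbsp/cup × 127 g/cup ≈ 131 g
shredded cheddar: (3 cup + 2 tbsp = 3.125 cup) × 37/9 × 113 g/cup ≈ 1452 g
plain yogurt: 125 g × 37/9 ≈ 514 g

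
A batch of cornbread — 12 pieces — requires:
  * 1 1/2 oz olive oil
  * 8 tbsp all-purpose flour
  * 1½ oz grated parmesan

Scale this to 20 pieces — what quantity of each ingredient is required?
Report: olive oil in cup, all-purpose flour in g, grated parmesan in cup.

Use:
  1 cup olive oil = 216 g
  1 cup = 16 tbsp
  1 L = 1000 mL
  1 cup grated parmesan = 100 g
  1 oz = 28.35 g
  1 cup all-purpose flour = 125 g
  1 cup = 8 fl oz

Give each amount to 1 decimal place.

Scaling factor: 20/12 = 5/3.
olive oil: 1.5 oz × 5/3 × 28.35 g/oz ÷ 216 g/cup ≈ 0.3 cup
all-purpose flour: 8 tbsp × 5/3 ÷ 16 tbsp/cup × 125 g/cup ≈ 104.2 g
grated parmesan: 1.5 oz × 5/3 × 28.35 g/oz ÷ 100 g/cup ≈ 0.7 cup

olive oil: 0.3 cup; all-purpose flour: 104.2 g; grated parmesan: 0.7 cup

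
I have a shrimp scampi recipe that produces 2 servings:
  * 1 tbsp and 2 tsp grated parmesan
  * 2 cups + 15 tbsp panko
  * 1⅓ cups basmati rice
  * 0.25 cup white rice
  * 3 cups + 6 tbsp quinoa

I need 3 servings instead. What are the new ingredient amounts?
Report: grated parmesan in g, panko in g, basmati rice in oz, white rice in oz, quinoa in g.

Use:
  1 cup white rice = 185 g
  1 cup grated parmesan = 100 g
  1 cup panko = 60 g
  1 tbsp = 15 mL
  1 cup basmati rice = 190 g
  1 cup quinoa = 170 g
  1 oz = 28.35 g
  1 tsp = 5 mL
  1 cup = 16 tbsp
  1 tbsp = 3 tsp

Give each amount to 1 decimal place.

grated parmesan: 15.6 g; panko: 264.4 g; basmati rice: 13.4 oz; white rice: 2.4 oz; quinoa: 860.6 g

Scaling factor: 3/2 = 1.5.
grated parmesan: (1 tbsp + 2 tsp = 5/3 tbsp) × 3/2 ÷ 16 tbsp/cup × 100 g/cup ≈ 15.6 g
panko: (2 cup + 15 tbsp = 2.9375 cup) × 3/2 × 60 g/cup ≈ 264.4 g
basmati rice: 4/3 cup × 3/2 × 190 g/cup ÷ 28.35 g/oz ≈ 13.4 oz
white rice: 0.25 cup × 3/2 × 185 g/cup ÷ 28.35 g/oz ≈ 2.4 oz
quinoa: (3 cup + 6 tbsp = 3.375 cup) × 3/2 × 170 g/cup ≈ 860.6 g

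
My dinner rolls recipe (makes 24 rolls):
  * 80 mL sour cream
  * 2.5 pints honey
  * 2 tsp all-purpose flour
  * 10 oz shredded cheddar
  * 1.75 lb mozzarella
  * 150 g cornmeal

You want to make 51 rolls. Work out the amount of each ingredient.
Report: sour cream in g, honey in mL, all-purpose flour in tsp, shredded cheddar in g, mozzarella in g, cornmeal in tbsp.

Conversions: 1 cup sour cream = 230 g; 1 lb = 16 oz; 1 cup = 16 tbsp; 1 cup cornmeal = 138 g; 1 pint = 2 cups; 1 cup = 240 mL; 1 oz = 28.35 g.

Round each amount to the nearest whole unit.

Scaling factor: 51/24 = 17/8 = 2.125.
sour cream: 80 mL × 17/8 ÷ 240 mL/cup × 230 g/cup ≈ 163 g
honey: 2.5 pint × 17/8 × 2 cup/pint × 240 mL/cup = 2550 mL
all-purpose flour: 2 tsp × 17/8 ≈ 4 tsp
shredded cheddar: 10 oz × 17/8 × 28.35 g/oz ≈ 602 g
mozzarella: 1.75 lb × 17/8 × 16 oz/lb × 28.35 g/oz ≈ 1687 g
cornmeal: 150 g × 17/8 ÷ 138 g/cup × 16 tbsp/cup ≈ 37 tbsp

sour cream: 163 g; honey: 2550 mL; all-purpose flour: 4 tsp; shredded cheddar: 602 g; mozzarella: 1687 g; cornmeal: 37 tbsp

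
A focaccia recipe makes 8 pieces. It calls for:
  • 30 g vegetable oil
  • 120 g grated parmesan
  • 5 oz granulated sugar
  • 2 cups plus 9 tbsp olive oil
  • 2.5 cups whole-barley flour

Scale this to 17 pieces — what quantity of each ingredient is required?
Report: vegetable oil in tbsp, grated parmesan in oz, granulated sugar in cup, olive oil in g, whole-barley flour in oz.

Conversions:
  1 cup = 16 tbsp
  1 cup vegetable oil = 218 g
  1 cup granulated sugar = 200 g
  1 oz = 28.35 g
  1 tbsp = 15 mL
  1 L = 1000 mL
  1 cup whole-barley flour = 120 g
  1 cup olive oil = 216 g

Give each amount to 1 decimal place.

vegetable oil: 4.7 tbsp; grated parmesan: 9.0 oz; granulated sugar: 1.5 cup; olive oil: 1176.2 g; whole-barley flour: 22.5 oz

Scaling factor: 17/8 = 2.125.
vegetable oil: 30 g × 17/8 ÷ 218 g/cup × 16 tbsp/cup ≈ 4.7 tbsp
grated parmesan: 120 g × 17/8 ÷ 28.35 g/oz ≈ 9.0 oz
granulated sugar: 5 oz × 17/8 × 28.35 g/oz ÷ 200 g/cup ≈ 1.5 cup
olive oil: (2 cup + 9 tbsp = 2.5625 cup) × 17/8 × 216 g/cup ≈ 1176.2 g
whole-barley flour: 2.5 cup × 17/8 × 120 g/cup ÷ 28.35 g/oz ≈ 22.5 oz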